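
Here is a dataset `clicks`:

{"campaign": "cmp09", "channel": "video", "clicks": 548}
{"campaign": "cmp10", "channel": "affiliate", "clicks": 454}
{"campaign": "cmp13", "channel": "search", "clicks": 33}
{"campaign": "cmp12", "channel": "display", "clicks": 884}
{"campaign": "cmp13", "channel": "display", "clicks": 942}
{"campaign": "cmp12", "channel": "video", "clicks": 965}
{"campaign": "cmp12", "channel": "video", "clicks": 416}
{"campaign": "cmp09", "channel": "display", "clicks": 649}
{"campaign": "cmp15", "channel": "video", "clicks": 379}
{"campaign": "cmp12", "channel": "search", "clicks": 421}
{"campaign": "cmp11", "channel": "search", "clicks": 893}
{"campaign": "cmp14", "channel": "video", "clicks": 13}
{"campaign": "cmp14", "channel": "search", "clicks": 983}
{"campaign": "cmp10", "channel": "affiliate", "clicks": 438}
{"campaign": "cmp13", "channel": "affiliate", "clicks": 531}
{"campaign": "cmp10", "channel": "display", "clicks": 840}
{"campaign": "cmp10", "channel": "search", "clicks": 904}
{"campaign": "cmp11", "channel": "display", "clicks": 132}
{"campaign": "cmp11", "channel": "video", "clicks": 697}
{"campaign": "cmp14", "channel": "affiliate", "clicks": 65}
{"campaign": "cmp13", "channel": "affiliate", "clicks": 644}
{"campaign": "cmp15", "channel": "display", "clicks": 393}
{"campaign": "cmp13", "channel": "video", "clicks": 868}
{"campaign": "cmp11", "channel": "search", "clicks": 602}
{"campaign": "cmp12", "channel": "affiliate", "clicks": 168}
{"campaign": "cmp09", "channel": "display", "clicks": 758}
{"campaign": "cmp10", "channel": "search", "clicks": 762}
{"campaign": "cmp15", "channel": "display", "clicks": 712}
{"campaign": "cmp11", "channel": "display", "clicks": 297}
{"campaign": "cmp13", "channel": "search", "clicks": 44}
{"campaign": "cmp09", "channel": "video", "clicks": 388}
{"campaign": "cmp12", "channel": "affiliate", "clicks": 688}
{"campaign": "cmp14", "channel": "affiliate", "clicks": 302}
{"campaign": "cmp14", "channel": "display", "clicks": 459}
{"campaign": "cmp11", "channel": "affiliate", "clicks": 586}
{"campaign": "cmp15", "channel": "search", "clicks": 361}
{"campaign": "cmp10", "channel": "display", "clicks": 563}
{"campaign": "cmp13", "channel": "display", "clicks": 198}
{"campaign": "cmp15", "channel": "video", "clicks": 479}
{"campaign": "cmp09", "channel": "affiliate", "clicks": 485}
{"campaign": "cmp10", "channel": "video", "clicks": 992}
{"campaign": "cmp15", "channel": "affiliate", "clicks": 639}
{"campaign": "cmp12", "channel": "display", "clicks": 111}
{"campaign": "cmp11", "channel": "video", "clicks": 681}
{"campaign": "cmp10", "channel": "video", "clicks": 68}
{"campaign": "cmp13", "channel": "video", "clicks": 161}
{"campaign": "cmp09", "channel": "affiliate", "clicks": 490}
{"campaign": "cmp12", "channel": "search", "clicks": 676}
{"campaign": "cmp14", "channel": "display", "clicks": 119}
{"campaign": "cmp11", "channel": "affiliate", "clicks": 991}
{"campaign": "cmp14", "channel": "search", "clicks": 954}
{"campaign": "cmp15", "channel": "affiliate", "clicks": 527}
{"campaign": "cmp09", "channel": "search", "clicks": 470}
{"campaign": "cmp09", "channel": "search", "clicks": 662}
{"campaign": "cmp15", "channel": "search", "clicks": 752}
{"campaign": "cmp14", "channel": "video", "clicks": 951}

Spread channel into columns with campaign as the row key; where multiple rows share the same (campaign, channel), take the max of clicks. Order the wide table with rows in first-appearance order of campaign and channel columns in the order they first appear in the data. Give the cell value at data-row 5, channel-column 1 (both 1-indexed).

With rows in first-appearance order of campaign, row 5 is campaign=cmp15. channel columns in first-appearance order: video, affiliate, search, display; column 1 is video.
Long rows with campaign=cmp15, channel=video: max(379, 479) = 479.

479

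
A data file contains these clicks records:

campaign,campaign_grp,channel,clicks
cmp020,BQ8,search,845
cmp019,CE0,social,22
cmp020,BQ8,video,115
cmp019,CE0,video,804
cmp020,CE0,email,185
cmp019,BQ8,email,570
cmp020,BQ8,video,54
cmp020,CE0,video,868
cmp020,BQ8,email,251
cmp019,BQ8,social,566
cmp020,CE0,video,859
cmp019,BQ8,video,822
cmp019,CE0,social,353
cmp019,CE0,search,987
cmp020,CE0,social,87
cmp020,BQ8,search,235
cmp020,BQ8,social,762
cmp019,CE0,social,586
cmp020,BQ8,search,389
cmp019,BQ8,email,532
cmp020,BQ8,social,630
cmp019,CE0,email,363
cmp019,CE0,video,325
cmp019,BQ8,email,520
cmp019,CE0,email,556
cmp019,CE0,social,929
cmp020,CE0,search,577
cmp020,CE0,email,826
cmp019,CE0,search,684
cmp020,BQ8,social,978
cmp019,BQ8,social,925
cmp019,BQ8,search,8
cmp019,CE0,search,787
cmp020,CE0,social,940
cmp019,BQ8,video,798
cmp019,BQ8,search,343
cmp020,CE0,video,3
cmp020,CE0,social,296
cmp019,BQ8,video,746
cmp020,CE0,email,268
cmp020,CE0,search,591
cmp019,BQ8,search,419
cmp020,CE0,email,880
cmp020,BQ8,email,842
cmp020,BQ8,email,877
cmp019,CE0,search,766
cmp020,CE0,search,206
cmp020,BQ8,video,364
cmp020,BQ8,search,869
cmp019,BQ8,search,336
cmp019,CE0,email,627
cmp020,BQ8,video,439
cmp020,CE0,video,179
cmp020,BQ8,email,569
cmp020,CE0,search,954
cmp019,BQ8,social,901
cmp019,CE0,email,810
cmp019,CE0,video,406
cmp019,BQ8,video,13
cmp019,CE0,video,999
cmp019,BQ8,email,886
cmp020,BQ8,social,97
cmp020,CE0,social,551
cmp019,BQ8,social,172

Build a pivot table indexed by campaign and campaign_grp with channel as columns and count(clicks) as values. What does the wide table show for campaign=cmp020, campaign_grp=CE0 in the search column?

4

Rows with campaign=cmp020, campaign_grp=CE0 and channel=search: clicks values are 577, 591, 206, 954.
4 rows match — count = 4.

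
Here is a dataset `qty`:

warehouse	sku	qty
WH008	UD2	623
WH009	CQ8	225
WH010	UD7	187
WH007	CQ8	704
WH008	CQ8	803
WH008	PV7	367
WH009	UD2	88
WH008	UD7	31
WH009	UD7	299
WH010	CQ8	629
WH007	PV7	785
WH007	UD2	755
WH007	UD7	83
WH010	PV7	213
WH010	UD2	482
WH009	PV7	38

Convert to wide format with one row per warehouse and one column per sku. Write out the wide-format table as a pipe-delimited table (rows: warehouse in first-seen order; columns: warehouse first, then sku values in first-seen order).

| warehouse | UD2 | CQ8 | UD7 | PV7 |
| WH008 | 623 | 803 | 31 | 367 |
| WH009 | 88 | 225 | 299 | 38 |
| WH010 | 482 | 629 | 187 | 213 |
| WH007 | 755 | 704 | 83 | 785 |

Columns: warehouse plus the 4 distinct sku values (UD2, CQ8, UD7, PV7).
For example, row WH008 column UD2 takes qty=623 from the long row (WH008, UD2).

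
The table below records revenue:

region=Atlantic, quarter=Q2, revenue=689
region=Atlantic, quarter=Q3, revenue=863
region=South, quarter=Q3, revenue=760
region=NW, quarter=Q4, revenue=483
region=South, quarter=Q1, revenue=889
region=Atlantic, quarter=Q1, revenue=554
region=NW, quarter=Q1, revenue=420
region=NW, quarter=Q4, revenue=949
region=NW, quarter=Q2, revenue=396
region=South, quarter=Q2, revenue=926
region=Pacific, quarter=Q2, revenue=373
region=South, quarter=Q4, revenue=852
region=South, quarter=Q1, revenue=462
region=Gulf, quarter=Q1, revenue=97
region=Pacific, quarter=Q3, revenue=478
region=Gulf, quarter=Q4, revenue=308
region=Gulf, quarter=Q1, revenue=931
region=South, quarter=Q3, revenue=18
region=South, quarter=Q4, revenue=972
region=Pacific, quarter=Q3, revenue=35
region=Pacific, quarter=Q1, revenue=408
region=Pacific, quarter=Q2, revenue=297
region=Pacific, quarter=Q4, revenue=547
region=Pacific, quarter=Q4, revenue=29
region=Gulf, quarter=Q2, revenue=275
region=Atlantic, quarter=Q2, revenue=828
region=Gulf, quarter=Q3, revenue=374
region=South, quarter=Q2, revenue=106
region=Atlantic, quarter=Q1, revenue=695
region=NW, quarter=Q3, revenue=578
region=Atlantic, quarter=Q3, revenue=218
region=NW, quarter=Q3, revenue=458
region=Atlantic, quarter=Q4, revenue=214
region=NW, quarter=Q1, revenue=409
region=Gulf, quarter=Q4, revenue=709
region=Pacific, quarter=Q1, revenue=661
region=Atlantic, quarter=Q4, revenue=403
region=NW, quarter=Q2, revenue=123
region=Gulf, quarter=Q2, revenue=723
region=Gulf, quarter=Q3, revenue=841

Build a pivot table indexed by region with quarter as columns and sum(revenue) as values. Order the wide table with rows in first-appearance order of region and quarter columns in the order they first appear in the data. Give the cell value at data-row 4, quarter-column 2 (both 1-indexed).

513

With rows in first-appearance order of region, row 4 is region=Pacific. quarter columns in first-appearance order: Q2, Q3, Q4, Q1; column 2 is Q3.
Long rows with region=Pacific, quarter=Q3: 478 + 35 = 513.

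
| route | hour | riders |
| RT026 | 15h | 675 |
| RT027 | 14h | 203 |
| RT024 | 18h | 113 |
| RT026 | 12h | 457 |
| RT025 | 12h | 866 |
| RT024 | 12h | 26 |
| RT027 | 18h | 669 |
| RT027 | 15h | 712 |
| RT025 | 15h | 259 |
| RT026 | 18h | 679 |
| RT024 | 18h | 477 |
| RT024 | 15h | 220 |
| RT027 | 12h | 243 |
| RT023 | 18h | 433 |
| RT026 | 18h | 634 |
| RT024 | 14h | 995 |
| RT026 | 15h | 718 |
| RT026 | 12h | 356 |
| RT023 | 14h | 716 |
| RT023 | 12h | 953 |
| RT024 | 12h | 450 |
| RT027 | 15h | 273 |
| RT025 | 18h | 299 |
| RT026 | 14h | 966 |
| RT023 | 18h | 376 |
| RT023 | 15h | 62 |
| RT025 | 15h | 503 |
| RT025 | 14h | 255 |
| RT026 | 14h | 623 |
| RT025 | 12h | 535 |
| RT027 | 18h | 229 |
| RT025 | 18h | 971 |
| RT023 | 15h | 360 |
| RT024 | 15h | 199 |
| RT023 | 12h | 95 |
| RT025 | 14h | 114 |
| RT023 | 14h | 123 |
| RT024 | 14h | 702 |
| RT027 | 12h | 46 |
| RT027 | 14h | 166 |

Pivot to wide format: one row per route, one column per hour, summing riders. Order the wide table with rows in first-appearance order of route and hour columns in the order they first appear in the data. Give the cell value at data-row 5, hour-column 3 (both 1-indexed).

809

With rows in first-appearance order of route, row 5 is route=RT023. hour columns in first-appearance order: 15h, 14h, 18h, 12h; column 3 is 18h.
Long rows with route=RT023, hour=18h: 433 + 376 = 809.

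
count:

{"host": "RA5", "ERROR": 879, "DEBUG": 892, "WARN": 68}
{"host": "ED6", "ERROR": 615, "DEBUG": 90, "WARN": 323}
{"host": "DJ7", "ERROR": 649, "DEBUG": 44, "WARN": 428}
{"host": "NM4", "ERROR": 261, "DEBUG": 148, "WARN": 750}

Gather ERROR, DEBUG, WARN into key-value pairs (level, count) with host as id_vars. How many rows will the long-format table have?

4 host values × 3 melted columns = 12 rows.

12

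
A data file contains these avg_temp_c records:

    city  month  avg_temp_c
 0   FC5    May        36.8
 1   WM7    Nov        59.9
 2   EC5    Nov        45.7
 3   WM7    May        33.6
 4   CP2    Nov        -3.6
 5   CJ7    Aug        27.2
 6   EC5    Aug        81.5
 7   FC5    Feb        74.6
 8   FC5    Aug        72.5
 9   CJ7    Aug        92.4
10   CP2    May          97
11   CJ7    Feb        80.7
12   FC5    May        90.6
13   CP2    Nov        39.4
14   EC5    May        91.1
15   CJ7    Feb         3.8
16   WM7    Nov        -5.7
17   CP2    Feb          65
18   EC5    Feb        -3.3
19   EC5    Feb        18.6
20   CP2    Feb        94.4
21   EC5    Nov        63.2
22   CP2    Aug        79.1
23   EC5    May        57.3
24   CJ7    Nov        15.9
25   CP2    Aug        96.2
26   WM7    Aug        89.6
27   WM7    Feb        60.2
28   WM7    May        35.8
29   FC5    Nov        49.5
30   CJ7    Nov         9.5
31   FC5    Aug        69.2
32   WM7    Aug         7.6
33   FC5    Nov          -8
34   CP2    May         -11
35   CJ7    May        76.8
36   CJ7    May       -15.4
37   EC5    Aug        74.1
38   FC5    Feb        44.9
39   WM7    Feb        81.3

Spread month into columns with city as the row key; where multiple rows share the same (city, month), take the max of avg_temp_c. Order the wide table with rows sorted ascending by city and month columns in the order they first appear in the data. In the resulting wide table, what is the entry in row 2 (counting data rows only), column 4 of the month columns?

94.4

With rows sorted ascending by city, row 2 is city=CP2. month columns in first-appearance order: May, Nov, Aug, Feb; column 4 is Feb.
Long rows with city=CP2, month=Feb: max(65, 94.4) = 94.4.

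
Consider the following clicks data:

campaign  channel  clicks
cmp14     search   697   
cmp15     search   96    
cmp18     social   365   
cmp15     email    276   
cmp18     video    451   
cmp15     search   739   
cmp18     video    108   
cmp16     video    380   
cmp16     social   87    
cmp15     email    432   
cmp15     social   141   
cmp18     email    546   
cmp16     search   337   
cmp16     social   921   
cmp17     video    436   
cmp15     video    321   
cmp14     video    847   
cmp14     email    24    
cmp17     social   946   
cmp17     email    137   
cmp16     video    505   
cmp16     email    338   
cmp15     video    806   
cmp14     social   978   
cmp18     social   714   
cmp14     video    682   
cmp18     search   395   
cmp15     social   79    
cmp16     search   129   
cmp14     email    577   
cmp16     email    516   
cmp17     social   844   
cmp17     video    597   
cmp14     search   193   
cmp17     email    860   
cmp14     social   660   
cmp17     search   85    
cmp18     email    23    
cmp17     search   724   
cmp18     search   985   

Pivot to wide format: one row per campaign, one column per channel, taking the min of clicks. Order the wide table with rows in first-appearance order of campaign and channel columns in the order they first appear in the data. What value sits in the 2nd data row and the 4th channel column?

321

With rows in first-appearance order of campaign, row 2 is campaign=cmp15. channel columns in first-appearance order: search, social, email, video; column 4 is video.
Long rows with campaign=cmp15, channel=video: min(321, 806) = 321.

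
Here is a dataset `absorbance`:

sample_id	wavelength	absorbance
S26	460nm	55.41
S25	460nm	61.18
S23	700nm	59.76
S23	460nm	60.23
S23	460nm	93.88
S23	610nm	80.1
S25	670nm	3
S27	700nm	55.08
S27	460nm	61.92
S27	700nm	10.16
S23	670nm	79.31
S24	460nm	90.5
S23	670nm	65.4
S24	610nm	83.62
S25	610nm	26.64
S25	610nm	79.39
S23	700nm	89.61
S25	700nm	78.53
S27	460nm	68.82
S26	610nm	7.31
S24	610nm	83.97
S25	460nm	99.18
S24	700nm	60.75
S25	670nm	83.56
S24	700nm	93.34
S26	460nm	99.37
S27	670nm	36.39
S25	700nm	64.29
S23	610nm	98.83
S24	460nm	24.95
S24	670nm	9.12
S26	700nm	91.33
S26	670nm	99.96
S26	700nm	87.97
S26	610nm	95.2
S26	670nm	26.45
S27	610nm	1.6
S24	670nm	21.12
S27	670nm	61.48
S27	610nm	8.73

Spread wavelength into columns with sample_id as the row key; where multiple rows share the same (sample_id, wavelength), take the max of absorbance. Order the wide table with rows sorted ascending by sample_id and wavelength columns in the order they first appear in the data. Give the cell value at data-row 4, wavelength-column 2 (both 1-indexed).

With rows sorted ascending by sample_id, row 4 is sample_id=S26. wavelength columns in first-appearance order: 460nm, 700nm, 610nm, 670nm; column 2 is 700nm.
Long rows with sample_id=S26, wavelength=700nm: max(91.33, 87.97) = 91.33.

91.33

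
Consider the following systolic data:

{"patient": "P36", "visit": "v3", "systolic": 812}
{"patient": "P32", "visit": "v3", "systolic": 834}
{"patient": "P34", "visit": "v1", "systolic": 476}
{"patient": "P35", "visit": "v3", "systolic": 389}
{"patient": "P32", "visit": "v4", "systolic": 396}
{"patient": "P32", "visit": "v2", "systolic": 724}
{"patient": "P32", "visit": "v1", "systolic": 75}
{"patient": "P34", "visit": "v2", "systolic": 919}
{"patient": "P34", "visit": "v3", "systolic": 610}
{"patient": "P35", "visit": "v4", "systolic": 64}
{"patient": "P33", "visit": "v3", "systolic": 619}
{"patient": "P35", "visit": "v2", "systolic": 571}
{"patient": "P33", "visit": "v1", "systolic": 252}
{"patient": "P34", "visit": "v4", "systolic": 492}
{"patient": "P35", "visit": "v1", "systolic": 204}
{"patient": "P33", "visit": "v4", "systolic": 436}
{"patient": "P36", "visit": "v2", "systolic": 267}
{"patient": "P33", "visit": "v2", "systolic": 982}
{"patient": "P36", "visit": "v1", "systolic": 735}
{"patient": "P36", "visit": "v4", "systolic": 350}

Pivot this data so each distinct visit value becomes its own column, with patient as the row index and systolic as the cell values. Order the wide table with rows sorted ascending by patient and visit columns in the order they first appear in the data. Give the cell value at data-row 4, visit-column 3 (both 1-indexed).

64

With rows sorted ascending by patient, row 4 is patient=P35. visit columns in first-appearance order: v3, v1, v4, v2; column 3 is v4.
Long rows with patient=P35, visit=v4: systolic = 64.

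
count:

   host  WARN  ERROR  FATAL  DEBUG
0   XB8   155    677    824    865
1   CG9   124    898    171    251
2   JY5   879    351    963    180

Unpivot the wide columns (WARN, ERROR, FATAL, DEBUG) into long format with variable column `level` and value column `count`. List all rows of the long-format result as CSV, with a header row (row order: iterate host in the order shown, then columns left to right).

host,level,count
XB8,WARN,155
XB8,ERROR,677
XB8,FATAL,824
XB8,DEBUG,865
CG9,WARN,124
CG9,ERROR,898
CG9,FATAL,171
CG9,DEBUG,251
JY5,WARN,879
JY5,ERROR,351
JY5,FATAL,963
JY5,DEBUG,180

Each (host, column) pair becomes one row: 3 × 4 = 12 rows.
For example, (XB8, WARN) → count=155.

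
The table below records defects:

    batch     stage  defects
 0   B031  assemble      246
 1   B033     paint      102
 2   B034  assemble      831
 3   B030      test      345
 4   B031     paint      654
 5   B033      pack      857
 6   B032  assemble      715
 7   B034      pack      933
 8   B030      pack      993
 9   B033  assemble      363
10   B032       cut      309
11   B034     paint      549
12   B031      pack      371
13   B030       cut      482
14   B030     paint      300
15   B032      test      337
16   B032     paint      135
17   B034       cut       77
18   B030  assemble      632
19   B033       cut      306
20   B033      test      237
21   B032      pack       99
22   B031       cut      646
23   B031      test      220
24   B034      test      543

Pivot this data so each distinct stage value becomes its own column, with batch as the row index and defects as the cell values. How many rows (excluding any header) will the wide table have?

5

5 distinct batch values → 5 rows.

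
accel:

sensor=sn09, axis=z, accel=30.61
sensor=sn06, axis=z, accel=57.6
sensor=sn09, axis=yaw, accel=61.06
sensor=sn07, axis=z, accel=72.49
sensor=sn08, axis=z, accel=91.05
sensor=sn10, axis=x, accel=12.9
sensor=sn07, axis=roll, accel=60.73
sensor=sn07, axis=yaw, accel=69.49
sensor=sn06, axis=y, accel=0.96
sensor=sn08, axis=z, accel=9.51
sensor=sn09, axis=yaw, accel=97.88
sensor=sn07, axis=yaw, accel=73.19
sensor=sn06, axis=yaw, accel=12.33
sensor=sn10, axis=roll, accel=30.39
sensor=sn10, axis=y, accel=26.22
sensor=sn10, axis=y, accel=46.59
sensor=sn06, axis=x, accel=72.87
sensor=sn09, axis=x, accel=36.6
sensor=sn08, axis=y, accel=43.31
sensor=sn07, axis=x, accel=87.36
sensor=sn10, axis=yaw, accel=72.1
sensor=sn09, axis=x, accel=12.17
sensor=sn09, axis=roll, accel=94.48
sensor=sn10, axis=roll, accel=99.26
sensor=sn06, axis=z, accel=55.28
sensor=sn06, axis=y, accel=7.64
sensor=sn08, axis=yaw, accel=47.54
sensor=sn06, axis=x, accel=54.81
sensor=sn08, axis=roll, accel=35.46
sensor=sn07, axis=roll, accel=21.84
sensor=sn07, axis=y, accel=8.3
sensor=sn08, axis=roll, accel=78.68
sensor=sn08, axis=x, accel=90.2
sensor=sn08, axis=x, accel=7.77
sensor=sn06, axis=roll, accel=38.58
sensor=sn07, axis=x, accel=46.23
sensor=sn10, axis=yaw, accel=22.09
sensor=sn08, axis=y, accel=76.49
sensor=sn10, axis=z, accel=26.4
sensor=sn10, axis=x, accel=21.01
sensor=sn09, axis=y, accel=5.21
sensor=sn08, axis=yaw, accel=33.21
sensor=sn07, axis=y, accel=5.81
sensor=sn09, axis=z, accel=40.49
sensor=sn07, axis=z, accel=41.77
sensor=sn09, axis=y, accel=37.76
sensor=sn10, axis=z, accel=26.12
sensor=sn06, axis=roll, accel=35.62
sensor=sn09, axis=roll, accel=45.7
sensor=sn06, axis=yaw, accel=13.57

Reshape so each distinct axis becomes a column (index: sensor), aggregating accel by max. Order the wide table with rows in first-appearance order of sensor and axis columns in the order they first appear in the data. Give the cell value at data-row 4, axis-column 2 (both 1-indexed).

47.54

With rows in first-appearance order of sensor, row 4 is sensor=sn08. axis columns in first-appearance order: z, yaw, x, roll, y; column 2 is yaw.
Long rows with sensor=sn08, axis=yaw: max(47.54, 33.21) = 47.54.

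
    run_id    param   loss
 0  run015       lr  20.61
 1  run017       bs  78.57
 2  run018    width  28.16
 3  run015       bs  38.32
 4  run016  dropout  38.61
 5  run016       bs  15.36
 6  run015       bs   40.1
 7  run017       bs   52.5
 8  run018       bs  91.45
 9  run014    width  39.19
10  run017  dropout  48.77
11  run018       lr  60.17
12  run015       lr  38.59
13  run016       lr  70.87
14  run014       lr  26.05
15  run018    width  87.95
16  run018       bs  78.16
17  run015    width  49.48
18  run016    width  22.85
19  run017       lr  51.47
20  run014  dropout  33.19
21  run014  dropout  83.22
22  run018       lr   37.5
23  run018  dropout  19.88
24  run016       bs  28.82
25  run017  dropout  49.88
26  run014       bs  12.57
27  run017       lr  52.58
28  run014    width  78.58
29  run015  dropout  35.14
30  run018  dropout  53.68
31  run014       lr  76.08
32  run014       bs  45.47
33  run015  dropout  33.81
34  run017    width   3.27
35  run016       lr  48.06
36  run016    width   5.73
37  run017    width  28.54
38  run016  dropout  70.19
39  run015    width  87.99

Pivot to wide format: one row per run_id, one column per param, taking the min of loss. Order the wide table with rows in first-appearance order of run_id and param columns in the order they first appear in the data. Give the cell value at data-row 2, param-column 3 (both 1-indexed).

3.27

With rows in first-appearance order of run_id, row 2 is run_id=run017. param columns in first-appearance order: lr, bs, width, dropout; column 3 is width.
Long rows with run_id=run017, param=width: min(3.27, 28.54) = 3.27.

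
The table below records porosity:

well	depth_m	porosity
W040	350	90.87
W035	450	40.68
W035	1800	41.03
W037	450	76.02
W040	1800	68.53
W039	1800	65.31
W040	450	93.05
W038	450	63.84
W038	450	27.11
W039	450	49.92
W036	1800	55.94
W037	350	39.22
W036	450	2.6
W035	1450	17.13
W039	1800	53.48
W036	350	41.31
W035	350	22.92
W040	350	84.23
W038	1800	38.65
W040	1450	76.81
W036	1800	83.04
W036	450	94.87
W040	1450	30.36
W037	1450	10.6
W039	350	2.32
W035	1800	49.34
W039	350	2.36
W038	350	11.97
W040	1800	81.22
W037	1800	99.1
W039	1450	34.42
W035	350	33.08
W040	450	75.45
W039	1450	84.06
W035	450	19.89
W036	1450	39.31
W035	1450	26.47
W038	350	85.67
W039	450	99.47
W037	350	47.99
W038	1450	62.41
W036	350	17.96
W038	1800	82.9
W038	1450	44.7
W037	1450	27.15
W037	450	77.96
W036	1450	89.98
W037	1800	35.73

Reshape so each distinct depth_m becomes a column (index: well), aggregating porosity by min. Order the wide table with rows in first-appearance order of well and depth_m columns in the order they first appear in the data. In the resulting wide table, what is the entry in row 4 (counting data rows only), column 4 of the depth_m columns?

34.42

With rows in first-appearance order of well, row 4 is well=W039. depth_m columns in first-appearance order: 350, 450, 1800, 1450; column 4 is 1450.
Long rows with well=W039, depth_m=1450: min(34.42, 84.06) = 34.42.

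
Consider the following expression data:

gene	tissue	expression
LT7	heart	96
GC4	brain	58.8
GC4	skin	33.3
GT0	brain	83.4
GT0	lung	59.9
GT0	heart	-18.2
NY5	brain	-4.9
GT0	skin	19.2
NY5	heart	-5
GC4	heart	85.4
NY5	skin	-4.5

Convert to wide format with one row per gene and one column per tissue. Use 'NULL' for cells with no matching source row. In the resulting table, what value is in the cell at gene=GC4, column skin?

The long row with gene=GC4, tissue=skin has expression=33.3.

33.3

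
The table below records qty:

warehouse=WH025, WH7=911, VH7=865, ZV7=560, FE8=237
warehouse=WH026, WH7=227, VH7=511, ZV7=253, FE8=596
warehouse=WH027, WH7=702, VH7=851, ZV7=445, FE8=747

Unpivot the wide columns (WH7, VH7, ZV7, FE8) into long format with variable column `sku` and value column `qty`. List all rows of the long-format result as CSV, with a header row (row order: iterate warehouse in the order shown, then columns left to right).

Each (warehouse, column) pair becomes one row: 3 × 4 = 12 rows.
For example, (WH025, WH7) → qty=911.

warehouse,sku,qty
WH025,WH7,911
WH025,VH7,865
WH025,ZV7,560
WH025,FE8,237
WH026,WH7,227
WH026,VH7,511
WH026,ZV7,253
WH026,FE8,596
WH027,WH7,702
WH027,VH7,851
WH027,ZV7,445
WH027,FE8,747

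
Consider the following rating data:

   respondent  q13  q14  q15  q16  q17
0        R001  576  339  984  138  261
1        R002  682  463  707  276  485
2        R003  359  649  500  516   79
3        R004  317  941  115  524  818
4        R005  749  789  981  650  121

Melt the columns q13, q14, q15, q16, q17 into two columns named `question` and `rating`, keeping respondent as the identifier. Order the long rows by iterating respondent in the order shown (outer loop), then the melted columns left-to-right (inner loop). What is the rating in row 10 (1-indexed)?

485

25 rows total (5 × 5). Row 10: index ⌊(10-1)/5⌋ = 1 into respondent → R002; (10-1) mod 5 = 4 into the melted columns → q17.
So row 10 is (R002, q17, 485); rating = 485.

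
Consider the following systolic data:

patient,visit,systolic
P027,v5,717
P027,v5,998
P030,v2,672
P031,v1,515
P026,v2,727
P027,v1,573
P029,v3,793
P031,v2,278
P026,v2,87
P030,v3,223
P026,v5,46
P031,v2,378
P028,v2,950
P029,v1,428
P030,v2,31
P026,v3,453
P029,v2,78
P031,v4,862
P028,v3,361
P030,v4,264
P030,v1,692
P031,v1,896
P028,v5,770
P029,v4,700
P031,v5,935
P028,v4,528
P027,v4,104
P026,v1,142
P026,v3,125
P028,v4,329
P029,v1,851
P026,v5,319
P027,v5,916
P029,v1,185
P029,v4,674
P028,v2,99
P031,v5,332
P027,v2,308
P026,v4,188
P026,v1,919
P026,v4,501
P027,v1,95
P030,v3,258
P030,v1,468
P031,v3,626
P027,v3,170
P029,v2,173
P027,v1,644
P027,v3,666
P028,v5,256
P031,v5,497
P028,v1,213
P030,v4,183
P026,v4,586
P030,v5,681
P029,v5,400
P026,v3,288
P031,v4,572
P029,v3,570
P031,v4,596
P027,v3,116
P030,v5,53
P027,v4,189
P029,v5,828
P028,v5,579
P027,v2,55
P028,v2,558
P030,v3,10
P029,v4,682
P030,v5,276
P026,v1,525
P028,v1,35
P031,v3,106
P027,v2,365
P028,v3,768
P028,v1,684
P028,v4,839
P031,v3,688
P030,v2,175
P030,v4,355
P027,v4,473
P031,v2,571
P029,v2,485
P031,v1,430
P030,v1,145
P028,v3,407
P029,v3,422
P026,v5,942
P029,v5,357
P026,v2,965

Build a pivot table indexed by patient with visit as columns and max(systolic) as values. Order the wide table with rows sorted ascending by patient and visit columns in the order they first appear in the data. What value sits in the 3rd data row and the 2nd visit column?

950

With rows sorted ascending by patient, row 3 is patient=P028. visit columns in first-appearance order: v5, v2, v1, v3, v4; column 2 is v2.
Long rows with patient=P028, visit=v2: max(950, 99, 558) = 950.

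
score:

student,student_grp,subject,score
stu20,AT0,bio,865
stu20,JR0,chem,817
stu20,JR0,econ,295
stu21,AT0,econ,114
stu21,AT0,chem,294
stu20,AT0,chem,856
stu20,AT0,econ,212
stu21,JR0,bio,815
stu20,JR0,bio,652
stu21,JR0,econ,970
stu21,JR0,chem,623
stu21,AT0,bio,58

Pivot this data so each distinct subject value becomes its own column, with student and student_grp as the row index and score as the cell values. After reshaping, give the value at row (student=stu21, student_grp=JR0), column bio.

Wide layout: rows indexed by student and student_grp, columns are the 3 distinct subject values (bio, chem, econ).
Cell (student=stu21, student_grp=JR0, subject=bio) draws from the long row where student=stu21, student_grp=JR0 and subject=bio, which has score=815.

815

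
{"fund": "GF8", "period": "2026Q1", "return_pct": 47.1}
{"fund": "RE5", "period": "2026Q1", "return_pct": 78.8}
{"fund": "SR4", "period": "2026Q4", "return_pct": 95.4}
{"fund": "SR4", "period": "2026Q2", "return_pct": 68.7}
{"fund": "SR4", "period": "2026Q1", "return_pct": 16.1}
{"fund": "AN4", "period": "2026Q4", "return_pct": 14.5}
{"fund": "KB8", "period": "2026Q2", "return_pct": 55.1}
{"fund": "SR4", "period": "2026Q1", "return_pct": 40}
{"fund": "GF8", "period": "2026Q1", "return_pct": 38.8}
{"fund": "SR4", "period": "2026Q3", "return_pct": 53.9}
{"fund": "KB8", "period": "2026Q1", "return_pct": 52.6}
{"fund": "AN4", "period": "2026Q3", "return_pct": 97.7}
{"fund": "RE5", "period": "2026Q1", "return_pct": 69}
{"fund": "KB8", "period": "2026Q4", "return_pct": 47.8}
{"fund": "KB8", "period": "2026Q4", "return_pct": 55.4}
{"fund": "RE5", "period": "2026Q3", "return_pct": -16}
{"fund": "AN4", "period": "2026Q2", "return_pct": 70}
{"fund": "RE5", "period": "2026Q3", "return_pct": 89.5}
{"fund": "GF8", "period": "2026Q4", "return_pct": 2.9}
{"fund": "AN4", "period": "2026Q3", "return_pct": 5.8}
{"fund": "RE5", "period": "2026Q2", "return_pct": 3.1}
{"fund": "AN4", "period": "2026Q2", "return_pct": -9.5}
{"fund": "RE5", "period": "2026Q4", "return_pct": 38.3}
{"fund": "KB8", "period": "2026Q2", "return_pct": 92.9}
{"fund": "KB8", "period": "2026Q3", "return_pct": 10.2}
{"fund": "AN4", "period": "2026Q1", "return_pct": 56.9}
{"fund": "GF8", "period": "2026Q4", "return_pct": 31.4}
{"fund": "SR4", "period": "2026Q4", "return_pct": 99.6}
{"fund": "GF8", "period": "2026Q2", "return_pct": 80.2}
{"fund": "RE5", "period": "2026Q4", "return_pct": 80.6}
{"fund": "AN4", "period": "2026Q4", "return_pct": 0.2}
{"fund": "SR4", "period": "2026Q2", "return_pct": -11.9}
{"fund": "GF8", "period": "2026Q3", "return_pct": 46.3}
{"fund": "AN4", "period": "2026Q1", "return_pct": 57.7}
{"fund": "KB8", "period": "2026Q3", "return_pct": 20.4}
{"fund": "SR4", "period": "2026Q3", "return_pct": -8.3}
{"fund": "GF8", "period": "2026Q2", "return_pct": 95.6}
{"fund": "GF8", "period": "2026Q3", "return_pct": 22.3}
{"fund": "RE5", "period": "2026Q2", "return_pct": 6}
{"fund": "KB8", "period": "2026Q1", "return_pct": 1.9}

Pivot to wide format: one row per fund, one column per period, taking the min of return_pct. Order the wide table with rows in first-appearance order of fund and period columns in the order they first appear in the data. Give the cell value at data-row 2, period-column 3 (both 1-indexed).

3.1

With rows in first-appearance order of fund, row 2 is fund=RE5. period columns in first-appearance order: 2026Q1, 2026Q4, 2026Q2, 2026Q3; column 3 is 2026Q2.
Long rows with fund=RE5, period=2026Q2: min(3.1, 6) = 3.1.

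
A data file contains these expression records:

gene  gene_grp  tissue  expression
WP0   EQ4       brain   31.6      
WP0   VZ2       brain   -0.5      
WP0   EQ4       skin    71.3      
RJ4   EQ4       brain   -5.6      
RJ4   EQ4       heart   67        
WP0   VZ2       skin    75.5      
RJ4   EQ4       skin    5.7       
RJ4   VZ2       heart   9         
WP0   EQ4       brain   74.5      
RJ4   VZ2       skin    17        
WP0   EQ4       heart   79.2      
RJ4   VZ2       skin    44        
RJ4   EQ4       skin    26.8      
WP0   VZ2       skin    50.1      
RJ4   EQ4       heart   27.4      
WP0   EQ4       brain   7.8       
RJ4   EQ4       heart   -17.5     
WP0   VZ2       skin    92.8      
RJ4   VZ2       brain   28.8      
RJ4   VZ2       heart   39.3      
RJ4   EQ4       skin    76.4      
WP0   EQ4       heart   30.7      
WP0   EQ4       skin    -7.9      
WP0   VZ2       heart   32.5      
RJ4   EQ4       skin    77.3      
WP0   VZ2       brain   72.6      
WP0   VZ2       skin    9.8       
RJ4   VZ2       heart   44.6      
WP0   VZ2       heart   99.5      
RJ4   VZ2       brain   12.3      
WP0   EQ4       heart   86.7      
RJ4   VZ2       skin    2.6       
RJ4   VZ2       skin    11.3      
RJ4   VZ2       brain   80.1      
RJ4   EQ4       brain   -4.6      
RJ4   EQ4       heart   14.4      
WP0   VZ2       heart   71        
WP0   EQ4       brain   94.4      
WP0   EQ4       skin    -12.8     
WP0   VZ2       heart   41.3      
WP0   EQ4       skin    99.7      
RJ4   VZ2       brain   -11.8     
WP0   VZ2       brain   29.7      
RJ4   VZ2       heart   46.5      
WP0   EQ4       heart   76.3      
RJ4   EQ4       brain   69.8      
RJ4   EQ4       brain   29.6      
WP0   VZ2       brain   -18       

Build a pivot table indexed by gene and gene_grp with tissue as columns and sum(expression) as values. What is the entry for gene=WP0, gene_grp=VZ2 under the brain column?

Rows with gene=WP0, gene_grp=VZ2 and tissue=brain: expression values are -0.5, 72.6, 29.7, -18.
-0.5 + 72.6 + 29.7 + -18 = 83.8.

83.8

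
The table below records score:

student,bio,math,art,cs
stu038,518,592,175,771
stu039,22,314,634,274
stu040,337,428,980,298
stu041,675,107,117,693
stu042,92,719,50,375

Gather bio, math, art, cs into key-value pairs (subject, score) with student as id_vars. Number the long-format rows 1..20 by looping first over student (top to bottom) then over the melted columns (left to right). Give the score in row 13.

675

20 rows total (5 × 4). Row 13: index ⌊(13-1)/4⌋ = 3 into student → stu041; (13-1) mod 4 = 0 into the melted columns → bio.
So row 13 is (stu041, bio, 675); score = 675.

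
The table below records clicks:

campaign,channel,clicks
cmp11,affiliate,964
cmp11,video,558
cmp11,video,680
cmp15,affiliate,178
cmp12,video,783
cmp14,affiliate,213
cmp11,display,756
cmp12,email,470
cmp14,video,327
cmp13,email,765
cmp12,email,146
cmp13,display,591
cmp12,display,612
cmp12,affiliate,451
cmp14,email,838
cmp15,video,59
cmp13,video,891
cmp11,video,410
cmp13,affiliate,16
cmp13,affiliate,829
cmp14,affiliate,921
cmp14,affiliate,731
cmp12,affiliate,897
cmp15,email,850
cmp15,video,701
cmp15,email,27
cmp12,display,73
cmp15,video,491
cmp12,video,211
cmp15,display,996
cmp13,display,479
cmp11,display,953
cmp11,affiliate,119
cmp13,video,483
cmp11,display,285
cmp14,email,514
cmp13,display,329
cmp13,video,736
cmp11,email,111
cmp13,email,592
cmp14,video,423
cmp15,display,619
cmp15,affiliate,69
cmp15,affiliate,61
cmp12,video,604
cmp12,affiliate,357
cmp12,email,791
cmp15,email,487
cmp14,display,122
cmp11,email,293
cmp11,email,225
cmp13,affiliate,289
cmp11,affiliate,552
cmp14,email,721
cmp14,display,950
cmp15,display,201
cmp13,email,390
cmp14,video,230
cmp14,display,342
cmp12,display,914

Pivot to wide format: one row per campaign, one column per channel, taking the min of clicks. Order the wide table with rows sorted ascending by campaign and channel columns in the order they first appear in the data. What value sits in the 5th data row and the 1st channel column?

61

With rows sorted ascending by campaign, row 5 is campaign=cmp15. channel columns in first-appearance order: affiliate, video, display, email; column 1 is affiliate.
Long rows with campaign=cmp15, channel=affiliate: min(178, 69, 61) = 61.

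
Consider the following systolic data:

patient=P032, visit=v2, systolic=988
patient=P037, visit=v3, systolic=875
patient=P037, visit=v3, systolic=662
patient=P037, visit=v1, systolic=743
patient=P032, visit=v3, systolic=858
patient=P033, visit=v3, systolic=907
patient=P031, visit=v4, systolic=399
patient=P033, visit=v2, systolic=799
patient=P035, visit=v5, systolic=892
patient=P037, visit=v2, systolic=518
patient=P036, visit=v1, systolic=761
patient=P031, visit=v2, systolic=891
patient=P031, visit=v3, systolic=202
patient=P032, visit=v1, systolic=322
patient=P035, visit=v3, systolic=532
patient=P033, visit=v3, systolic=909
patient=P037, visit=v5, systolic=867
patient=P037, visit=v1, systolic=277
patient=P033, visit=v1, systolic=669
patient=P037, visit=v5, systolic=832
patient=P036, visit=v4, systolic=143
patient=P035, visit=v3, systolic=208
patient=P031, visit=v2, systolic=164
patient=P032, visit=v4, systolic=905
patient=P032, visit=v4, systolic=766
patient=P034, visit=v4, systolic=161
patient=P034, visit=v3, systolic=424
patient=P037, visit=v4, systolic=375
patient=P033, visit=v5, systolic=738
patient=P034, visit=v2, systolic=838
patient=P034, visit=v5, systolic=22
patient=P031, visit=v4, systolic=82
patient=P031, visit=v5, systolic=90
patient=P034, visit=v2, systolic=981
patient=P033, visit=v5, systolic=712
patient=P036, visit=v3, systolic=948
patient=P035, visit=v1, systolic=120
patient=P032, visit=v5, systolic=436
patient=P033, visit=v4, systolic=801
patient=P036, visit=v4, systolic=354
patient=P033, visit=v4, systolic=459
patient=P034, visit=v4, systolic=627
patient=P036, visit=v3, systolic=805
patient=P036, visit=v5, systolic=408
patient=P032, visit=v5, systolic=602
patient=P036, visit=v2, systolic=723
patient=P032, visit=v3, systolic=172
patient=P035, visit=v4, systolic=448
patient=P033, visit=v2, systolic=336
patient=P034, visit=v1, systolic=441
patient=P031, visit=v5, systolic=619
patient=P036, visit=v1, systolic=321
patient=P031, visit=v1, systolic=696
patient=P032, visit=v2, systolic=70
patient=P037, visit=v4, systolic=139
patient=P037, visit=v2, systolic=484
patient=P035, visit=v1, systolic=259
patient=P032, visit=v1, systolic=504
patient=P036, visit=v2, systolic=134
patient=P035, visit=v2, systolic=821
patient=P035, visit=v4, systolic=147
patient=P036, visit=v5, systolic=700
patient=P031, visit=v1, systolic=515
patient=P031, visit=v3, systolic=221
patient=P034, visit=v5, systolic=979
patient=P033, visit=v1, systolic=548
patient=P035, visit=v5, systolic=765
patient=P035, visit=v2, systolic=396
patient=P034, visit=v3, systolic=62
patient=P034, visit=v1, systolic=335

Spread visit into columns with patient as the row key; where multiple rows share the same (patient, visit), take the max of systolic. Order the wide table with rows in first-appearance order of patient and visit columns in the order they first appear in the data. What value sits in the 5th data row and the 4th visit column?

With rows in first-appearance order of patient, row 5 is patient=P035. visit columns in first-appearance order: v2, v3, v1, v4, v5; column 4 is v4.
Long rows with patient=P035, visit=v4: max(448, 147) = 448.

448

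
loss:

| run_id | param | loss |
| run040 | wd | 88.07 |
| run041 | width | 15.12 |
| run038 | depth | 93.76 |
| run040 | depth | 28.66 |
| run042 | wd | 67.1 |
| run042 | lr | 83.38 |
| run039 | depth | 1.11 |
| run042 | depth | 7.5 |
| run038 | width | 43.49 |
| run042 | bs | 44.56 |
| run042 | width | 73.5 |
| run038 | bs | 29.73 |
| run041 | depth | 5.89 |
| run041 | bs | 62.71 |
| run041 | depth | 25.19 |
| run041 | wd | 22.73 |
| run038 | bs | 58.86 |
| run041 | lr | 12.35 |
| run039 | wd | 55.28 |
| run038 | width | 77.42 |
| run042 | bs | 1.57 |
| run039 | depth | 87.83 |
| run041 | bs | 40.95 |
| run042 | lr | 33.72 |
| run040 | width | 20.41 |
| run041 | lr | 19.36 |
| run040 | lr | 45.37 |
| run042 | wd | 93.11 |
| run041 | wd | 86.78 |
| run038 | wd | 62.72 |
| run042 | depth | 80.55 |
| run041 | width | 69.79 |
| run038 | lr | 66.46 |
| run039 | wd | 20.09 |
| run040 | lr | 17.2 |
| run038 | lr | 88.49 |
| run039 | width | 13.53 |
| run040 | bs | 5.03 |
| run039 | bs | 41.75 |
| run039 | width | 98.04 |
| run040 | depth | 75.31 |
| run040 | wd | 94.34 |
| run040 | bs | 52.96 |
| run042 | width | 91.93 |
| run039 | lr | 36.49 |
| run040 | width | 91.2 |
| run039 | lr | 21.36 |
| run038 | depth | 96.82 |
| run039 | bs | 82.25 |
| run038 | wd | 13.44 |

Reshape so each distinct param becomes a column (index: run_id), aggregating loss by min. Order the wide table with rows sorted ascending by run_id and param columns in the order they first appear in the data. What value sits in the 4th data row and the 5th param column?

With rows sorted ascending by run_id, row 4 is run_id=run041. param columns in first-appearance order: wd, width, depth, lr, bs; column 5 is bs.
Long rows with run_id=run041, param=bs: min(62.71, 40.95) = 40.95.

40.95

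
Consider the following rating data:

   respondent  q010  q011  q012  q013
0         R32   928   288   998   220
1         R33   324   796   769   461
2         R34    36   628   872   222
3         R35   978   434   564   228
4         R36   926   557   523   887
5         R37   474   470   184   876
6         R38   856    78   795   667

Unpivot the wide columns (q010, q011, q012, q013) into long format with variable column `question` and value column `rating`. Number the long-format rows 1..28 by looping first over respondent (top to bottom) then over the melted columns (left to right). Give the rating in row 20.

887

28 rows total (7 × 4). Row 20: index ⌊(20-1)/4⌋ = 4 into respondent → R36; (20-1) mod 4 = 3 into the melted columns → q013.
So row 20 is (R36, q013, 887); rating = 887.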